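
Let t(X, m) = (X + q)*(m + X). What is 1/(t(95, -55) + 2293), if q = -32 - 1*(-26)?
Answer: 1/5853 ≈ 0.00017085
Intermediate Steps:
q = -6 (q = -32 + 26 = -6)
t(X, m) = (-6 + X)*(X + m) (t(X, m) = (X - 6)*(m + X) = (-6 + X)*(X + m))
1/(t(95, -55) + 2293) = 1/((95² - 6*95 - 6*(-55) + 95*(-55)) + 2293) = 1/((9025 - 570 + 330 - 5225) + 2293) = 1/(3560 + 2293) = 1/5853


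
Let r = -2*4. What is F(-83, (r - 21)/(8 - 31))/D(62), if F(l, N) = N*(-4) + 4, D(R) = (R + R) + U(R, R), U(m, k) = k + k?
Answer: -3/713 ≈ -0.0042076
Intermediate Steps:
r = -8
U(m, k) = 2*k
D(R) = 4*R (D(R) = (R + R) + 2*R = 2*R + 2*R = 4*R)
F(l, N) = 4 - 4*N (F(l, N) = -4*N + 4 = 4 - 4*N)
F(-83, (r - 21)/(8 - 31))/D(62) = (4 - 4*(-8 - 21)/(8 - 31))/((4*62)) = (4 - (-116)/(-23))/248 = (4 - (-116)*(-1)/23)*(1/248) = (4 - 4*29/23)*(1/248) = (4 - 116/23)*(1/248) = -24/23*1/248 = -3/713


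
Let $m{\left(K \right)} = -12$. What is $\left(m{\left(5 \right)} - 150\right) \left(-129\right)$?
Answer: $20898$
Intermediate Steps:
$\left(m{\left(5 \right)} - 150\right) \left(-129\right) = \left(-12 - 150\right) \left(-129\right) = \left(-162\right) \left(-129\right) = 20898$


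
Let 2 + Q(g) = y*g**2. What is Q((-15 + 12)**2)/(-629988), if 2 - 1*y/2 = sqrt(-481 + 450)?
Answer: -161/314994 + 27*I*sqrt(31)/104998 ≈ -0.00051112 + 0.0014317*I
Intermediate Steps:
y = 4 - 2*I*sqrt(31) (y = 4 - 2*sqrt(-481 + 450) = 4 - 2*I*sqrt(31) ≈ 4.0 - 11.136*I)
Q(g) = -2 + g**2*(4 - 2*I*sqrt(31)) (Q(g) = -2 + (4 - 2*I*sqrt(31))*g**2 = -2 + g**2*(4 - 2*I*sqrt(31)))
Q((-15 + 12)**2)/(-629988) = (-2 + 2*((-15 + 12)**2)**2*(2 - I*sqrt(31)))/(-629988) = (-2 + 2*((-3)**2)**2*(2 - I*sqrt(31)))*(-1/629988) = (-2 + 2*9**2*(2 - I*sqrt(31)))*(-1/629988) = (-2 + 2*81*(2 - I*sqrt(31)))*(-1/629988) = (-2 + (324 - 162*I*sqrt(31)))*(-1/629988) = (322 - 162*I*sqrt(31))*(-1/629988) = -161/314994 + 27*I*sqrt(31)/104998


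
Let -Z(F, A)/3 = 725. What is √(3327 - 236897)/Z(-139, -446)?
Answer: -I*√233570/2175 ≈ -0.2222*I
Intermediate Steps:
Z(F, A) = -2175 (Z(F, A) = -3*725 = -2175)
√(3327 - 236897)/Z(-139, -446) = √(3327 - 236897)/(-2175) = √(-233570)*(-1/2175) = (I*√233570)*(-1/2175) = -I*√233570/2175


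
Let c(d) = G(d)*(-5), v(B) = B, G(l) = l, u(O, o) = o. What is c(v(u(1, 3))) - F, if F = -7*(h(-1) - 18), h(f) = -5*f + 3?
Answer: -85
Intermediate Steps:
h(f) = 3 - 5*f
c(d) = -5*d (c(d) = d*(-5) = -5*d)
F = 70 (F = -7*((3 - 5*(-1)) - 18) = -7*((3 + 5) - 18) = -7*(8 - 18) = -7*(-10) = 70)
c(v(u(1, 3))) - F = -5*3 - 1*70 = -15 - 70 = -85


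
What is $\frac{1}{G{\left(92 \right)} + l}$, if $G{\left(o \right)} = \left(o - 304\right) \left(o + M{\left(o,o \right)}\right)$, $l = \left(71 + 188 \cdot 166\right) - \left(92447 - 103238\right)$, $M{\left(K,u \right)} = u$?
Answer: $\frac{1}{3062} \approx 0.00032658$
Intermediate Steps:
$l = 42070$ ($l = \left(71 + 31208\right) - \left(92447 - 103238\right) = 31279 - -10791 = 31279 + 10791 = 42070$)
$G{\left(o \right)} = 2 o \left(-304 + o\right)$ ($G{\left(o \right)} = \left(o - 304\right) \left(o + o\right) = \left(-304 + o\right) 2 o = 2 o \left(-304 + o\right)$)
$\frac{1}{G{\left(92 \right)} + l} = \frac{1}{2 \cdot 92 \left(-304 + 92\right) + 42070} = \frac{1}{2 \cdot 92 \left(-212\right) + 42070} = \frac{1}{-39008 + 42070} = \frac{1}{3062}$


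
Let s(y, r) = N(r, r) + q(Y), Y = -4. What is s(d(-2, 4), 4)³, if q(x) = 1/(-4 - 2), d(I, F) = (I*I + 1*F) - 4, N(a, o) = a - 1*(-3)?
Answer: 68921/216 ≈ 319.08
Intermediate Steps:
N(a, o) = 3 + a (N(a, o) = a + 3 = 3 + a)
d(I, F) = -4 + F + I² (d(I, F) = (I² + F) - 4 = (F + I²) - 4 = -4 + F + I²)
q(x) = -⅙ (q(x) = 1/(-6) = -⅙)
s(y, r) = 17/6 + r (s(y, r) = (3 + r) - ⅙ = 17/6 + r)
s(d(-2, 4), 4)³ = (17/6 + 4)³ = (41/6)³ = 68921/216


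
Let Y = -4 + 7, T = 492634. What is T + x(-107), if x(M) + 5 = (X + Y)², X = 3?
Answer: 492665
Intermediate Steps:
Y = 3
x(M) = 31 (x(M) = -5 + (3 + 3)² = -5 + 6² = -5 + 36 = 31)
T + x(-107) = 492634 + 31 = 492665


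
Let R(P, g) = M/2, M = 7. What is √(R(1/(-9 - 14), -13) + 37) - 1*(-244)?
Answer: 244 + 9*√2/2 ≈ 250.36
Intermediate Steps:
R(P, g) = 7/2
√(R(1/(-9 - 14), -13) + 37) - 1*(-244) = √(7/2 + 37) - 1*(-244) = √(81/2) + 244 = 9*√2/2 + 244 = 244 + 9*√2/2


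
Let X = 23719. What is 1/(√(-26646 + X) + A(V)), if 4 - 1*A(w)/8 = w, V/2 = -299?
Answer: 4816/23196783 - I*√2927/23196783 ≈ 0.00020762 - 2.3323e-6*I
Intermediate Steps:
V = -598 (V = 2*(-299) = -598)
A(w) = 32 - 8*w
1/(√(-26646 + X) + A(V)) = 1/(√(-26646 + 23719) + (32 - 8*(-598))) = 1/(√(-2927) + (32 + 4784)) = 1/(I*√2927 + 4816) = 1/(4816 + I*√2927)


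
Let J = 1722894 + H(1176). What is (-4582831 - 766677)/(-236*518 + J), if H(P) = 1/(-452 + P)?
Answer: -3873043792/1158867705 ≈ -3.3421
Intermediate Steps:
J = 1247375257/724 (J = 1722894 + 1/(-452 + 1176) = 1722894 + 1/724 = 1247375257/724 ≈ 1.7229e+6)
(-4582831 - 766677)/(-236*518 + J) = (-4582831 - 766677)/(-236*518 + 1247375257/724) = -5349508/(-122248 + 1247375257/724) = -5349508/1158867705/724 = -5349508*724/1158867705 = -3873043792/1158867705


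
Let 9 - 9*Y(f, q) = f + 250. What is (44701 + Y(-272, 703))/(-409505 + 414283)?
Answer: 201170/21501 ≈ 9.3563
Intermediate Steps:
Y(f, q) = -241/9 - f/9 (Y(f, q) = 1 - (f + 250)/9 = 1 - (250 + f)/9 = 1 + (-250/9 - f/9) = -241/9 - f/9)
(44701 + Y(-272, 703))/(-409505 + 414283) = (44701 + (-241/9 - ⅑*(-272)))/(-409505 + 414283) = (44701 + (-241/9 + 272/9))/4778 = (44701 + 31/9)*(1/4778) = (402340/9)*(1/4778) = 201170/21501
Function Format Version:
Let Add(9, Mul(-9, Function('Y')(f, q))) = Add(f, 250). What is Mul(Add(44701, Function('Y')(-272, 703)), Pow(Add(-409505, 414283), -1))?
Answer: Rational(201170, 21501) ≈ 9.3563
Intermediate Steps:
Function('Y')(f, q) = Add(Rational(-241, 9), Mul(Rational(-1, 9), f)) (Function('Y')(f, q) = Add(1, Mul(Rational(-1, 9), Add(f, 250))) = Add(1, Mul(Rational(-1, 9), Add(250, f))) = Add(1, Add(Rational(-250, 9), Mul(Rational(-1, 9), f))) = Add(Rational(-241, 9), Mul(Rational(-1, 9), f)))
Mul(Add(44701, Function('Y')(-272, 703)), Pow(Add(-409505, 414283), -1)) = Mul(Add(44701, Add(Rational(-241, 9), Mul(Rational(-1, 9), -272))), Pow(Add(-409505, 414283), -1)) = Mul(Add(44701, Add(Rational(-241, 9), Rational(272, 9))), Pow(4778, -1)) = Mul(Add(44701, Rational(31, 9)), Rational(1, 4778)) = Mul(Rational(402340, 9), Rational(1, 4778)) = Rational(201170, 21501)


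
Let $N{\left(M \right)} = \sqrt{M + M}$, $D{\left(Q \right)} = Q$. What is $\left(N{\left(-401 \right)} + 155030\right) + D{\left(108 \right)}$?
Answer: $155138 + i \sqrt{802} \approx 1.5514 \cdot 10^{5} + 28.32 i$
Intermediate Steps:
$N{\left(M \right)} = \sqrt{2} \sqrt{M}$ ($N{\left(M \right)} = \sqrt{2 M} = \sqrt{2} \sqrt{M}$)
$\left(N{\left(-401 \right)} + 155030\right) + D{\left(108 \right)} = \left(\sqrt{2} \sqrt{-401} + 155030\right) + 108 = \left(\sqrt{2} i \sqrt{401} + 155030\right) + 108 = \left(i \sqrt{802} + 155030\right) + 108 = \left(155030 + i \sqrt{802}\right) + 108 = 155138 + i \sqrt{802}$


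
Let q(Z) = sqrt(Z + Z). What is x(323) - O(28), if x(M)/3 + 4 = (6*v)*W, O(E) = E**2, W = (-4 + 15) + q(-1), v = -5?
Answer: -1786 - 90*I*sqrt(2) ≈ -1786.0 - 127.28*I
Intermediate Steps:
q(Z) = sqrt(2)*sqrt(Z) (q(Z) = sqrt(2*Z) = sqrt(2)*sqrt(Z))
W = 11 + I*sqrt(2) (W = (-4 + 15) + sqrt(2)*sqrt(-1) = 11 + sqrt(2)*I = 11 + I*sqrt(2) ≈ 11.0 + 1.4142*I)
x(M) = -1002 - 90*I*sqrt(2) (x(M) = -12 + 3*((6*(-5))*(11 + I*sqrt(2))) = -12 + 3*(-30*(11 + I*sqrt(2))) = -12 + 3*(-330 - 30*I*sqrt(2)) = -12 + (-990 - 90*I*sqrt(2)) = -1002 - 90*I*sqrt(2))
x(323) - O(28) = (-1002 - 90*I*sqrt(2)) - 1*28**2 = (-1002 - 90*I*sqrt(2)) - 1*784 = (-1002 - 90*I*sqrt(2)) - 784 = -1786 - 90*I*sqrt(2)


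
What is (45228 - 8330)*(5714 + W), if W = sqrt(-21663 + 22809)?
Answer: 210835172 + 36898*sqrt(1146) ≈ 2.1208e+8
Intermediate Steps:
W = sqrt(1146) ≈ 33.853
(45228 - 8330)*(5714 + W) = (45228 - 8330)*(5714 + sqrt(1146)) = 36898*(5714 + sqrt(1146)) = 210835172 + 36898*sqrt(1146)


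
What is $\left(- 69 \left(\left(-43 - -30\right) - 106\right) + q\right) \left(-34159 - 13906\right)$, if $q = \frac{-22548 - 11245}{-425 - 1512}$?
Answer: $- \frac{766084002500}{1937} \approx -3.955 \cdot 10^{8}$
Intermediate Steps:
$q = \frac{33793}{1937}$ ($q = - \frac{33793}{-1937} = \left(-33793\right) \left(- \frac{1}{1937}\right) = \frac{33793}{1937} \approx 17.446$)
$\left(- 69 \left(\left(-43 - -30\right) - 106\right) + q\right) \left(-34159 - 13906\right) = \left(- 69 \left(\left(-43 - -30\right) - 106\right) + \frac{33793}{1937}\right) \left(-34159 - 13906\right) = \left(- 69 \left(\left(-43 + 30\right) - 106\right) + \frac{33793}{1937}\right) \left(-48065\right) = \left(- 69 \left(-13 - 106\right) + \frac{33793}{1937}\right) \left(-48065\right) = \left(\left(-69\right) \left(-119\right) + \frac{33793}{1937}\right) \left(-48065\right) = \left(8211 + \frac{33793}{1937}\right) \left(-48065\right) = \frac{15938500}{1937} \left(-48065\right) = - \frac{766084002500}{1937}$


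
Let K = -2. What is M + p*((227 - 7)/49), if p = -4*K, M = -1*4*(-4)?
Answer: 2544/49 ≈ 51.918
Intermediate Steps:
M = 16 (M = -4*(-4) = 16)
p = 8 (p = -4*(-2) = 8)
M + p*((227 - 7)/49) = 16 + 8*((227 - 7)/49) = 16 + 8*(220*(1/49)) = 16 + 8*(220/49) = 16 + 1760/49 = 2544/49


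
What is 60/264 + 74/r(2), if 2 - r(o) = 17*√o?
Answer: -193/6314 - 629*√2/287 ≈ -3.1300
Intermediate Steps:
r(o) = 2 - 17*√o
60/264 + 74/r(2) = 60/264 + 74/(2 - 17*√2) = 60*(1/264) + 74/(2 - 17*√2) = 5/22 + 74/(2 - 17*√2)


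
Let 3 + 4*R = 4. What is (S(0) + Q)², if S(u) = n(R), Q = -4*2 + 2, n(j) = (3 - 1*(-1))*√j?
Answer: 16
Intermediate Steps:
R = ¼ (R = -¾ + (¼)*4 = -¾ + 1 = ¼ ≈ 0.25000)
n(j) = 4*√j (n(j) = (3 + 1)*√j = 4*√j)
Q = -6 (Q = -8 + 2 = -6)
S(u) = 2 (S(u) = 4*√(¼) = 4*(½) = 2)
(S(0) + Q)² = (2 - 6)² = (-4)² = 16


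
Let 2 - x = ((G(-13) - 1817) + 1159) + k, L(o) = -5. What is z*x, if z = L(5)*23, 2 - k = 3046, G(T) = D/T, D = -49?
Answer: -5531845/13 ≈ -4.2553e+5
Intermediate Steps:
G(T) = -49/T
k = -3044 (k = 2 - 1*3046 = 2 - 3046 = -3044)
z = -115 (z = -5*23 = -115)
x = 48103/13 (x = 2 - (((-49/(-13) - 1817) + 1159) - 3044) = 2 - (((-49*(-1/13) - 1817) + 1159) - 3044) = 2 - (((49/13 - 1817) + 1159) - 3044) = 2 - ((-23572/13 + 1159) - 3044) = 2 - (-8505/13 - 3044) = 2 - 1*(-48077/13) = 2 + 48077/13 = 48103/13 ≈ 3700.2)
z*x = -115*48103/13 = -5531845/13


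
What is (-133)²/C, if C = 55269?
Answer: 17689/55269 ≈ 0.32005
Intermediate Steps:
(-133)²/C = (-133)²/55269 = 17689*(1/55269) = 17689/55269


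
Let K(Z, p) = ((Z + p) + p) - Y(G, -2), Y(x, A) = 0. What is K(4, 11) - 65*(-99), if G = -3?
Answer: 6461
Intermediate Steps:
K(Z, p) = Z + 2*p (K(Z, p) = ((Z + p) + p) - 1*0 = (Z + 2*p) + 0 = Z + 2*p)
K(4, 11) - 65*(-99) = (4 + 2*11) - 65*(-99) = (4 + 22) + 6435 = 26 + 6435 = 6461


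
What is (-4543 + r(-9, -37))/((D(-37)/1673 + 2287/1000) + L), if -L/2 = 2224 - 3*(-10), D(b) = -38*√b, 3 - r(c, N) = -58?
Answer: 56523267442131714000/56822316188298506801 - 284938668000000*I*√37/56822316188298506801 ≈ 0.99474 - 3.0502e-5*I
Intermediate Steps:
r(c, N) = 61 (r(c, N) = 3 - 1*(-58) = 3 + 58 = 61)
L = -4508 (L = -2*(2224 - 3*(-10)) = -2*(2224 - 1*(-30)) = -2*(2224 + 30) = -2*2254 = -4508)
(-4543 + r(-9, -37))/((D(-37)/1673 + 2287/1000) + L) = (-4543 + 61)/((-38*I*√37/1673 + 2287/1000) - 4508) = -4482/((-38*I*√37*(1/1673) + 2287*(1/1000)) - 4508) = -4482/((-38*I*√37*(1/1673) + 2287/1000) - 4508) = -4482/((-38*I*√37/1673 + 2287/1000) - 4508) = -4482/((2287/1000 - 38*I*√37/1673) - 4508) = -4482/(-4505713/1000 - 38*I*√37/1673)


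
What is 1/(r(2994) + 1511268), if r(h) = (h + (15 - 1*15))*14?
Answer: 1/1553184 ≈ 6.4384e-7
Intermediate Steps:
r(h) = 14*h (r(h) = (h + (15 - 15))*14 = (h + 0)*14 = h*14 = 14*h)
1/(r(2994) + 1511268) = 1/(14*2994 + 1511268) = 1/(41916 + 1511268) = 1/1553184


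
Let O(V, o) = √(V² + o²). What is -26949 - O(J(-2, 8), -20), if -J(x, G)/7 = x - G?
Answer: -26949 - 10*√53 ≈ -27022.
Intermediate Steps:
J(x, G) = -7*x + 7*G (J(x, G) = -7*(x - G) = -7*x + 7*G)
-26949 - O(J(-2, 8), -20) = -26949 - √((-7*(-2) + 7*8)² + (-20)²) = -26949 - √((14 + 56)² + 400) = -26949 - √(70² + 400) = -26949 - √(4900 + 400) = -26949 - √5300 = -26949 - 10*√53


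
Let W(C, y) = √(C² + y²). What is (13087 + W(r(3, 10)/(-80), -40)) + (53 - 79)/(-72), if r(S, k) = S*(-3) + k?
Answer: 471145/36 + √10240001/80 ≈ 13127.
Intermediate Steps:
r(S, k) = k - 3*S (r(S, k) = -3*S + k = k - 3*S)
(13087 + W(r(3, 10)/(-80), -40)) + (53 - 79)/(-72) = (13087 + √(((10 - 3*3)/(-80))² + (-40)²)) + (53 - 79)/(-72) = (13087 + √(((10 - 9)*(-1/80))² + 1600)) - 26*(-1/72) = (13087 + √((1*(-1/80))² + 1600)) + 13/36 = (13087 + √((-1/80)² + 1600)) + 13/36 = (13087 + √(1/6400 + 1600)) + 13/36 = (13087 + √(10240001/6400)) + 13/36 = (13087 + √10240001/80) + 13/36 = 471145/36 + √10240001/80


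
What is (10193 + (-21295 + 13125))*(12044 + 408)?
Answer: 25190396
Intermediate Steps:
(10193 + (-21295 + 13125))*(12044 + 408) = (10193 - 8170)*12452 = 2023*12452 = 25190396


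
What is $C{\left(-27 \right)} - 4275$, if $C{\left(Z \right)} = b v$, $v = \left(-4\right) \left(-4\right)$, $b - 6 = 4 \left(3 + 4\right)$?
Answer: $-3731$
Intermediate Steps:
$b = 34$ ($b = 6 + 4 \left(3 + 4\right) = 6 + 4 \cdot 7 = 6 + 28 = 34$)
$v = 16$
$C{\left(Z \right)} = 544$ ($C{\left(Z \right)} = 34 \cdot 16 = 544$)
$C{\left(-27 \right)} - 4275 = 544 - 4275 = -3731$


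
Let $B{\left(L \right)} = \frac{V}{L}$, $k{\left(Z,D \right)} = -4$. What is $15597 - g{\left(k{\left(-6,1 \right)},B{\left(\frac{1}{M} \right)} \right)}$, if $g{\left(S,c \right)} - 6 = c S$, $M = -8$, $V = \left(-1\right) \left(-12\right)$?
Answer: $15207$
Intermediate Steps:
$V = 12$
$B{\left(L \right)} = \frac{12}{L}$
$g{\left(S,c \right)} = 6 + S c$ ($g{\left(S,c \right)} = 6 + c S = 6 + S c$)
$15597 - g{\left(k{\left(-6,1 \right)},B{\left(\frac{1}{M} \right)} \right)} = 15597 - \left(6 - 4 \frac{12}{\frac{1}{-8}}\right) = 15597 - \left(6 - 4 \frac{12}{- \frac{1}{8}}\right) = 15597 - \left(6 - 4 \cdot 12 \left(-8\right)\right) = 15597 - \left(6 - -384\right) = 15597 - \left(6 + 384\right) = 15597 - 390 = 15207$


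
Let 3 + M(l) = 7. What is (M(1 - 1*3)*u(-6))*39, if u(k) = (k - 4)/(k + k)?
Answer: 130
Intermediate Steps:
M(l) = 4 (M(l) = -3 + 7 = 4)
u(k) = (-4 + k)/(2*k) (u(k) = (-4 + k)/((2*k)) = (-4 + k)*(1/(2*k)) = (-4 + k)/(2*k))
(M(1 - 1*3)*u(-6))*39 = (4*((½)*(-4 - 6)/(-6)))*39 = (4*((½)*(-⅙)*(-10)))*39 = (4*(⅚))*39 = (10/3)*39 = 130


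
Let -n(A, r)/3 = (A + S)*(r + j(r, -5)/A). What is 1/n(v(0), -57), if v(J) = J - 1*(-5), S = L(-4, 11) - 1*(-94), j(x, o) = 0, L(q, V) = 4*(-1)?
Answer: 1/16245 ≈ 6.1557e-5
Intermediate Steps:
L(q, V) = -4
S = 90 (S = -4 - 1*(-94) = -4 + 94 = 90)
v(J) = 5 + J (v(J) = J + 5 = 5 + J)
n(A, r) = -3*r*(90 + A) (n(A, r) = -3*(A + 90)*(r + 0/A) = -3*(90 + A)*(r + 0) = -3*(90 + A)*r = -3*r*(90 + A))
1/n(v(0), -57) = 1/(3*(-57)*(-90 - (5 + 0))) = 1/(3*(-57)*(-90 - 1*5)) = 1/(3*(-57)*(-90 - 5)) = 1/(3*(-57)*(-95)) = 1/16245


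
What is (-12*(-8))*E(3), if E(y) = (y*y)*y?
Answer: 2592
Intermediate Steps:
E(y) = y³ (E(y) = y²*y = y³)
(-12*(-8))*E(3) = -12*(-8)*3³ = 96*27 = 2592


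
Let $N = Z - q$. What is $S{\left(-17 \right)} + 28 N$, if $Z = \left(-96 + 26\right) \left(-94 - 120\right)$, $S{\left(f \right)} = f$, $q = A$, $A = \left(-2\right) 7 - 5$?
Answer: $419955$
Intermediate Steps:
$A = -19$ ($A = -14 - 5 = -19$)
$q = -19$
$Z = 14980$ ($Z = \left(-70\right) \left(-214\right) = 14980$)
$N = 14999$ ($N = 14980 - -19 = 14980 + 19 = 14999$)
$S{\left(-17 \right)} + 28 N = -17 + 28 \cdot 14999 = -17 + 419972 = 419955$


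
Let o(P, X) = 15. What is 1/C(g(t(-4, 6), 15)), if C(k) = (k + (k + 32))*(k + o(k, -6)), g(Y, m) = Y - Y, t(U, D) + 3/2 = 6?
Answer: 1/480 ≈ 0.0020833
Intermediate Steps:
t(U, D) = 9/2 (t(U, D) = -3/2 + 6 = 9/2)
g(Y, m) = 0
C(k) = (15 + k)*(32 + 2*k) (C(k) = (k + (k + 32))*(k + 15) = (k + (32 + k))*(15 + k) = (32 + 2*k)*(15 + k) = (15 + k)*(32 + 2*k))
1/C(g(t(-4, 6), 15)) = 1/(480 + 2*0² + 62*0) = 1/(480 + 2*0 + 0) = 1/(480 + 0 + 0) = 1/480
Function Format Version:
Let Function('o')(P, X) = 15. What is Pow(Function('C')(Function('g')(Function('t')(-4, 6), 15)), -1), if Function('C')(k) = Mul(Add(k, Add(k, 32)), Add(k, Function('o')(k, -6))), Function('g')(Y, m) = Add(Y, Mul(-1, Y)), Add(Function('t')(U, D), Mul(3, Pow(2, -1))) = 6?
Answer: Rational(1, 480) ≈ 0.0020833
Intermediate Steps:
Function('t')(U, D) = Rational(9, 2) (Function('t')(U, D) = Add(Rational(-3, 2), 6) = Rational(9, 2))
Function('g')(Y, m) = 0
Function('C')(k) = Mul(Add(15, k), Add(32, Mul(2, k))) (Function('C')(k) = Mul(Add(k, Add(k, 32)), Add(k, 15)) = Mul(Add(k, Add(32, k)), Add(15, k)) = Mul(Add(32, Mul(2, k)), Add(15, k)) = Mul(Add(15, k), Add(32, Mul(2, k))))
Pow(Function('C')(Function('g')(Function('t')(-4, 6), 15)), -1) = Pow(Add(480, Mul(2, Pow(0, 2)), Mul(62, 0)), -1) = Pow(Add(480, Mul(2, 0), 0), -1) = Pow(Add(480, 0, 0), -1) = Pow(480, -1) = Rational(1, 480)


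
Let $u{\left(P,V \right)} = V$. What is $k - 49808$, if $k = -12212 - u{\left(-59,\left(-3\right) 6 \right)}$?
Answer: $-62002$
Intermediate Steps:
$k = -12194$ ($k = -12212 - \left(-3\right) 6 = -12212 - -18 = -12212 + 18 = -12194$)
$k - 49808 = -12194 - 49808 = -62002$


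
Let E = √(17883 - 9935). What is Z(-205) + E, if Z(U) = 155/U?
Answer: -31/41 + 2*√1987 ≈ 88.396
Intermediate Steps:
E = 2*√1987 (E = √7948 = 2*√1987 ≈ 89.152)
Z(-205) + E = 155/(-205) + 2*√1987 = 155*(-1/205) + 2*√1987 = -31/41 + 2*√1987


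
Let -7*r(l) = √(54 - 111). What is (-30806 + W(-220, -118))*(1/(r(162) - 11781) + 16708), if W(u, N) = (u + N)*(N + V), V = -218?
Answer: 1567344942272135573/1133467691 + 289667*I*√57/3400403073 ≈ 1.3828e+9 + 0.00064314*I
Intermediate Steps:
W(u, N) = (-218 + N)*(N + u) (W(u, N) = (u + N)*(N - 218) = (N + u)*(-218 + N) = (-218 + N)*(N + u))
r(l) = -I*√57/7 (r(l) = -√(54 - 111)/7 = -I*√57/7)
(-30806 + W(-220, -118))*(1/(r(162) - 11781) + 16708) = (-30806 + ((-118)² - 218*(-118) - 218*(-220) - 118*(-220)))*(1/(-I*√57/7 - 11781) + 16708) = (-30806 + (13924 + 25724 + 47960 + 25960))*(1/(-11781 - I*√57/7) + 16708) = (-30806 + 113568)*(16708 + 1/(-11781 - I*√57/7)) = 82762*(16708 + 1/(-11781 - I*√57/7)) = 1382787496 + 82762/(-11781 - I*√57/7)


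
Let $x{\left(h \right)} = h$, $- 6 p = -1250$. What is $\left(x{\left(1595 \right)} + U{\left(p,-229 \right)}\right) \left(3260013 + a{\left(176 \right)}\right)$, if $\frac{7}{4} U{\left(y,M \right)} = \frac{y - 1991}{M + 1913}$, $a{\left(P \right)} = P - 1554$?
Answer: $\frac{6561981730835}{1263} \approx 5.1956 \cdot 10^{9}$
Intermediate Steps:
$p = \frac{625}{3}$ ($p = \left(- \frac{1}{6}\right) \left(-1250\right) = \frac{625}{3} \approx 208.33$)
$a{\left(P \right)} = -1554 + P$
$U{\left(y,M \right)} = \frac{4 \left(-1991 + y\right)}{7 \left(1913 + M\right)}$ ($U{\left(y,M \right)} = \frac{4 \frac{y - 1991}{M + 1913}}{7} = \frac{4 \frac{-1991 + y}{1913 + M}}{7} = \frac{4 \left(-1991 + y\right)}{7 \left(1913 + M\right)}$)
$\left(x{\left(1595 \right)} + U{\left(p,-229 \right)}\right) \left(3260013 + a{\left(176 \right)}\right) = \left(1595 + \frac{4 \left(-1991 + \frac{625}{3}\right)}{7 \left(1913 - 229\right)}\right) \left(3260013 + \left(-1554 + 176\right)\right) = \left(1595 + \frac{4}{7} \cdot \frac{1}{1684} \left(- \frac{5348}{3}\right)\right) \left(3260013 - 1378\right) = \left(1595 + \frac{4}{7} \cdot \frac{1}{1684} \left(- \frac{5348}{3}\right)\right) 3258635 = \left(1595 - \frac{764}{1263}\right) 3258635 = \frac{2013721}{1263} \cdot 3258635 = \frac{6561981730835}{1263}$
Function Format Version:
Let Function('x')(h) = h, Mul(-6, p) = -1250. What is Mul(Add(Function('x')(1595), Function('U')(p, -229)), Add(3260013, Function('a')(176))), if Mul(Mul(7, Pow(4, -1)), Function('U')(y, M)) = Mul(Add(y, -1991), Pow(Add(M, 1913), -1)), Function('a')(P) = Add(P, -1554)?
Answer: Rational(6561981730835, 1263) ≈ 5.1956e+9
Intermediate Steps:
p = Rational(625, 3) (p = Mul(Rational(-1, 6), -1250) = Rational(625, 3) ≈ 208.33)
Function('a')(P) = Add(-1554, P)
Function('U')(y, M) = Mul(Rational(4, 7), Pow(Add(1913, M), -1), Add(-1991, y)) (Function('U')(y, M) = Mul(Rational(4, 7), Mul(Add(y, -1991), Pow(Add(M, 1913), -1))) = Mul(Rational(4, 7), Mul(Add(-1991, y), Pow(Add(1913, M), -1))) = Mul(Rational(4, 7), Mul(Pow(Add(1913, M), -1), Add(-1991, y))) = Mul(Rational(4, 7), Pow(Add(1913, M), -1), Add(-1991, y)))
Mul(Add(Function('x')(1595), Function('U')(p, -229)), Add(3260013, Function('a')(176))) = Mul(Add(1595, Mul(Rational(4, 7), Pow(Add(1913, -229), -1), Add(-1991, Rational(625, 3)))), Add(3260013, Add(-1554, 176))) = Mul(Add(1595, Mul(Rational(4, 7), Pow(1684, -1), Rational(-5348, 3))), Add(3260013, -1378)) = Mul(Add(1595, Mul(Rational(4, 7), Rational(1, 1684), Rational(-5348, 3))), 3258635) = Mul(Add(1595, Rational(-764, 1263)), 3258635) = Mul(Rational(2013721, 1263), 3258635) = Rational(6561981730835, 1263)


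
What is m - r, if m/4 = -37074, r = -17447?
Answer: -130849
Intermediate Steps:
m = -148296 (m = 4*(-37074) = -148296)
m - r = -148296 - 1*(-17447) = -148296 + 17447 = -130849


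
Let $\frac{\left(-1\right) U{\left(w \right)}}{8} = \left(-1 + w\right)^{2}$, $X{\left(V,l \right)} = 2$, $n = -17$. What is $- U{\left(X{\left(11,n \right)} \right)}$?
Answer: $8$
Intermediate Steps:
$U{\left(w \right)} = - 8 \left(-1 + w\right)^{2}$
$- U{\left(X{\left(11,n \right)} \right)} = - \left(-8\right) \left(-1 + 2\right)^{2} = - \left(-8\right) 1^{2} = - \left(-8\right) 1 = \left(-1\right) \left(-8\right) = 8$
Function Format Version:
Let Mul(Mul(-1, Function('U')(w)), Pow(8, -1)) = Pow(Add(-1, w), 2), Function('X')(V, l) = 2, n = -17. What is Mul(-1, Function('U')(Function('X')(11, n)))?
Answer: 8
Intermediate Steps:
Function('U')(w) = Mul(-8, Pow(Add(-1, w), 2))
Mul(-1, Function('U')(Function('X')(11, n))) = Mul(-1, Mul(-8, Pow(Add(-1, 2), 2))) = Mul(-1, Mul(-8, Pow(1, 2))) = Mul(-1, Mul(-8, 1)) = Mul(-1, -8) = 8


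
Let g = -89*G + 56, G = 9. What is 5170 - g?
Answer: 5915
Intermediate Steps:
g = -745 (g = -89*9 + 56 = -801 + 56 = -745)
5170 - g = 5170 - 1*(-745) = 5170 + 745 = 5915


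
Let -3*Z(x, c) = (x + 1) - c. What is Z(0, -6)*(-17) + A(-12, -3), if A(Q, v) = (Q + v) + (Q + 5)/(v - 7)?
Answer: 761/30 ≈ 25.367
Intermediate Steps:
Z(x, c) = -1/3 - x/3 + c/3 (Z(x, c) = -((x + 1) - c)/3 = -((1 + x) - c)/3 = -(1 + x - c)/3 = -1/3 - x/3 + c/3)
A(Q, v) = Q + v + (5 + Q)/(-7 + v) (A(Q, v) = (Q + v) + (5 + Q)/(-7 + v) = Q + v + (5 + Q)/(-7 + v))
Z(0, -6)*(-17) + A(-12, -3) = (-1/3 - 1/3*0 + (1/3)*(-6))*(-17) + (5 + (-3)**2 - 7*(-3) - 6*(-12) - 12*(-3))/(-7 - 3) = (-1/3 + 0 - 2)*(-17) + (5 + 9 + 21 + 72 + 36)/(-10) = -7/3*(-17) - 1/10*143 = 119/3 - 143/10 = 761/30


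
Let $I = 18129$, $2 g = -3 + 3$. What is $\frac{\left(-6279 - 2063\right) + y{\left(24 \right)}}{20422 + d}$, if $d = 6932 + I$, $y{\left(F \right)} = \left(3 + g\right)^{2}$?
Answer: $- \frac{8333}{45483} \approx -0.18321$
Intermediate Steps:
$g = 0$ ($g = \frac{-3 + 3}{2} = \frac{1}{2} \cdot 0 = 0$)
$y{\left(F \right)} = 9$ ($y{\left(F \right)} = \left(3 + 0\right)^{2} = 3^{2} = 9$)
$d = 25061$ ($d = 6932 + 18129 = 25061$)
$\frac{\left(-6279 - 2063\right) + y{\left(24 \right)}}{20422 + d} = \frac{\left(-6279 - 2063\right) + 9}{20422 + 25061} = \frac{-8342 + 9}{45483} = \left(-8333\right) \frac{1}{45483} = - \frac{8333}{45483}$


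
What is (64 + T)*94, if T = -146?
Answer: -7708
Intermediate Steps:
(64 + T)*94 = (64 - 146)*94 = -82*94 = -7708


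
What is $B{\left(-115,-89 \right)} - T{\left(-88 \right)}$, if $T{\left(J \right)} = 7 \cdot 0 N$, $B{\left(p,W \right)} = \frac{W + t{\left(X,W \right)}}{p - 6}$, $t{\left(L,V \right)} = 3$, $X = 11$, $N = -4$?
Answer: $\frac{86}{121} \approx 0.71074$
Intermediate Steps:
$B{\left(p,W \right)} = \frac{3 + W}{-6 + p}$ ($B{\left(p,W \right)} = \frac{W + 3}{p - 6} = \frac{3 + W}{-6 + p}$)
$T{\left(J \right)} = 0$ ($T{\left(J \right)} = 7 \cdot 0 \left(-4\right) = 0 \left(-4\right) = 0$)
$B{\left(-115,-89 \right)} - T{\left(-88 \right)} = \frac{3 - 89}{-6 - 115} - 0 = \frac{1}{-121} \left(-86\right) + 0 = \left(- \frac{1}{121}\right) \left(-86\right) + 0 = \frac{86}{121} + 0 = \frac{86}{121}$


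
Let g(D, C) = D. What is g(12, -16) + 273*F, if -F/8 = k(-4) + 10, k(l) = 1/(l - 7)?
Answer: -237924/11 ≈ -21629.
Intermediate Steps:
k(l) = 1/(-7 + l)
F = -872/11 (F = -8*(1/(-7 - 4) + 10) = -8*(1/(-11) + 10) = -8*(-1/11 + 10) = -8*109/11 = -872/11 ≈ -79.273)
g(12, -16) + 273*F = 12 + 273*(-872/11) = 12 - 238056/11 = -237924/11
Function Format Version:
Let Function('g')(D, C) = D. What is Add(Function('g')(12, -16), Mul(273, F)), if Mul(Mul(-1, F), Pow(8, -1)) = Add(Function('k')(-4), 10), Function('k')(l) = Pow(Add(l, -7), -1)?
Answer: Rational(-237924, 11) ≈ -21629.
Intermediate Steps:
Function('k')(l) = Pow(Add(-7, l), -1)
F = Rational(-872, 11) (F = Mul(-8, Add(Pow(Add(-7, -4), -1), 10)) = Mul(-8, Add(Pow(-11, -1), 10)) = Mul(-8, Add(Rational(-1, 11), 10)) = Mul(-8, Rational(109, 11)) = Rational(-872, 11) ≈ -79.273)
Add(Function('g')(12, -16), Mul(273, F)) = Add(12, Mul(273, Rational(-872, 11))) = Add(12, Rational(-238056, 11)) = Rational(-237924, 11)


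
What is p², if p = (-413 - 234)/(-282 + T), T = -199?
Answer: 418609/231361 ≈ 1.8093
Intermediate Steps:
p = 647/481 (p = (-413 - 234)/(-282 - 199) = -647/(-481) = -647*(-1/481) = 647/481 ≈ 1.3451)
p² = (647/481)² = 418609/231361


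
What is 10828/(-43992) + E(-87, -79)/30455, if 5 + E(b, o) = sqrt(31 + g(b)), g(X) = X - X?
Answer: -16499335/66988818 + sqrt(31)/30455 ≈ -0.24612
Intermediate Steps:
g(X) = 0
E(b, o) = -5 + sqrt(31) (E(b, o) = -5 + sqrt(31 + 0) = -5 + sqrt(31))
10828/(-43992) + E(-87, -79)/30455 = 10828/(-43992) + (-5 + sqrt(31))/30455 = 10828*(-1/43992) + (-5 + sqrt(31))*(1/30455) = -2707/10998 + (-1/6091 + sqrt(31)/30455) = -16499335/66988818 + sqrt(31)/30455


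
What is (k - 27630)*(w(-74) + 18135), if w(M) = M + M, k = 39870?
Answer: 220160880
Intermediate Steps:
w(M) = 2*M
(k - 27630)*(w(-74) + 18135) = (39870 - 27630)*(2*(-74) + 18135) = 12240*(-148 + 18135) = 12240*17987 = 220160880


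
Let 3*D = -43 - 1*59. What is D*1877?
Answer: -63818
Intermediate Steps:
D = -34 (D = (-43 - 1*59)/3 = (-43 - 59)/3 = (⅓)*(-102) = -34)
D*1877 = -34*1877 = -63818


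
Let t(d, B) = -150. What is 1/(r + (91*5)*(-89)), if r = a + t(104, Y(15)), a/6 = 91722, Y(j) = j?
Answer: 1/509687 ≈ 1.9620e-6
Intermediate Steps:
a = 550332 (a = 6*91722 = 550332)
r = 550182 (r = 550332 - 150 = 550182)
1/(r + (91*5)*(-89)) = 1/(550182 + (91*5)*(-89)) = 1/(550182 + 455*(-89)) = 1/(550182 - 40495) = 1/509687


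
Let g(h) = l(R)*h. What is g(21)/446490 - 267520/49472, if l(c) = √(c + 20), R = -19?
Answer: -622103989/115045590 ≈ -5.4075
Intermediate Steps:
l(c) = √(20 + c)
g(h) = h (g(h) = √(20 - 19)*h = √1*h = 1*h = h)
g(21)/446490 - 267520/49472 = 21/446490 - 267520/49472 = 21*(1/446490) - 267520*1/49472 = 7/148830 - 4180/773 = -622103989/115045590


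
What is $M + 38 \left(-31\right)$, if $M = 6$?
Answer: $-1172$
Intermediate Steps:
$M + 38 \left(-31\right) = 6 + 38 \left(-31\right) = 6 - 1178 = -1172$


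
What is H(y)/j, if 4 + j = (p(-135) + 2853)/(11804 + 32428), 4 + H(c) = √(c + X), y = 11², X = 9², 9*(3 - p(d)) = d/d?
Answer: 1592352/1566649 - 398088*√202/1566649 ≈ -2.5951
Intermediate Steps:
p(d) = 26/9 (p(d) = 3 - d/(9*d) = 3 - ⅑*1 = 3 - ⅑ = 26/9)
X = 81
y = 121
H(c) = -4 + √(81 + c) (H(c) = -4 + √(c + 81) = -4 + √(81 + c))
j = -1566649/398088 (j = -4 + (26/9 + 2853)/(11804 + 32428) = -4 + (25703/9)/44232 = -4 + (25703/9)*(1/44232) = -4 + 25703/398088 = -1566649/398088 ≈ -3.9354)
H(y)/j = (-4 + √(81 + 121))/(-1566649/398088) = (-4 + √202)*(-398088/1566649) = 1592352/1566649 - 398088*√202/1566649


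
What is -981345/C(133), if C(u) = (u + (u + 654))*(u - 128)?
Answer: -196269/920 ≈ -213.34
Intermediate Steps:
C(u) = (-128 + u)*(654 + 2*u) (C(u) = (u + (654 + u))*(-128 + u) = (654 + 2*u)*(-128 + u) = (-128 + u)*(654 + 2*u))
-981345/C(133) = -981345/(-83712 + 2*133² + 398*133) = -981345/(-83712 + 2*17689 + 52934) = -981345/(-83712 + 35378 + 52934) = -981345/4600 = -981345*1/4600 = -196269/920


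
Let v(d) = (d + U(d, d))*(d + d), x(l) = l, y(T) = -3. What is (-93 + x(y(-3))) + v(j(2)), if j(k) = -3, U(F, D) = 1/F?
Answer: -76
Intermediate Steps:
v(d) = 2*d*(d + 1/d) (v(d) = (d + 1/d)*(d + d) = (d + 1/d)*(2*d) = 2*d*(d + 1/d))
(-93 + x(y(-3))) + v(j(2)) = (-93 - 3) + (2 + 2*(-3)²) = -96 + (2 + 2*9) = -96 + (2 + 18) = -96 + 20 = -76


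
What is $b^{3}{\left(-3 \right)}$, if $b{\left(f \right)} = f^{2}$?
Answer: $729$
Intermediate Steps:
$b^{3}{\left(-3 \right)} = \left(\left(-3\right)^{2}\right)^{3} = 9^{3} = 729$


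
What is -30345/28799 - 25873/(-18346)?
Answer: 188407157/528346454 ≈ 0.35660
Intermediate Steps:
-30345/28799 - 25873/(-18346) = -30345*1/28799 - 25873*(-1/18346) = -30345/28799 + 25873/18346 = 188407157/528346454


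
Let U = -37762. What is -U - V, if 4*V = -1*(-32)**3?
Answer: 29570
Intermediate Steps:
V = 8192 (V = (-1*(-32)**3)/4 = (-1*(-32768))/4 = (1/4)*32768 = 8192)
-U - V = -1*(-37762) - 1*8192 = 37762 - 8192 = 29570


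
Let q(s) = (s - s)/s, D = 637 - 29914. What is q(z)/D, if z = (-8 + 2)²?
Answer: 0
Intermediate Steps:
D = -29277
z = 36 (z = (-6)² = 36)
q(s) = 0 (q(s) = 0/s = 0)
q(z)/D = 0/(-29277) = 0*(-1/29277) = 0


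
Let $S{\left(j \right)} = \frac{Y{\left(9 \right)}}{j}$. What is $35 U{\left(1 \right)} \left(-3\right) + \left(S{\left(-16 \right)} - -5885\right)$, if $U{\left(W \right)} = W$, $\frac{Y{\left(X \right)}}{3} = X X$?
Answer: $\frac{92237}{16} \approx 5764.8$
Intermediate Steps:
$Y{\left(X \right)} = 3 X^{2}$ ($Y{\left(X \right)} = 3 X X = 3 X^{2}$)
$S{\left(j \right)} = \frac{243}{j}$ ($S{\left(j \right)} = \frac{3 \cdot 9^{2}}{j} = \frac{3 \cdot 81}{j} = \frac{243}{j}$)
$35 U{\left(1 \right)} \left(-3\right) + \left(S{\left(-16 \right)} - -5885\right) = 35 \cdot 1 \left(-3\right) + \left(\frac{243}{-16} - -5885\right) = 35 \left(-3\right) + \left(243 \left(- \frac{1}{16}\right) + 5885\right) = -105 + \left(- \frac{243}{16} + 5885\right) = -105 + \frac{93917}{16} = \frac{92237}{16}$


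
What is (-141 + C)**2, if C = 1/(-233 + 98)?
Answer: 362369296/18225 ≈ 19883.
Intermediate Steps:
C = -1/135 (C = 1/(-135) = -1/135 ≈ -0.0074074)
(-141 + C)**2 = (-141 - 1/135)**2 = (-19036/135)**2 = 362369296/18225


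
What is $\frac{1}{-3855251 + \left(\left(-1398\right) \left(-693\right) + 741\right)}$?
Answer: $- \frac{1}{2885696} \approx -3.4654 \cdot 10^{-7}$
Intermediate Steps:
$\frac{1}{-3855251 + \left(\left(-1398\right) \left(-693\right) + 741\right)} = \frac{1}{-3855251 + \left(968814 + 741\right)} = \frac{1}{-3855251 + 969555} = \frac{1}{-2885696} = - \frac{1}{2885696}$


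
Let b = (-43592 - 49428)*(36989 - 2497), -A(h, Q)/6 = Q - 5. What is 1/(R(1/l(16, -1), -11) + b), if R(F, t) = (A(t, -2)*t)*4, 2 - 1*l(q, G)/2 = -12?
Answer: -1/3208447688 ≈ -3.1168e-10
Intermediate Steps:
l(q, G) = 28 (l(q, G) = 4 - 2*(-12) = 4 + 24 = 28)
A(h, Q) = 30 - 6*Q (A(h, Q) = -6*(Q - 5) = -6*(-5 + Q) = 30 - 6*Q)
R(F, t) = 168*t (R(F, t) = ((30 - 6*(-2))*t)*4 = ((30 + 12)*t)*4 = (42*t)*4 = 168*t)
b = -3208445840 (b = -93020*34492 = -3208445840)
1/(R(1/l(16, -1), -11) + b) = 1/(168*(-11) - 3208445840) = 1/(-1848 - 3208445840) = 1/(-3208447688) = -1/3208447688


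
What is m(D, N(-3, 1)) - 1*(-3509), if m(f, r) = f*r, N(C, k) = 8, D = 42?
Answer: 3845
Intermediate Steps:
m(D, N(-3, 1)) - 1*(-3509) = 42*8 - 1*(-3509) = 336 + 3509 = 3845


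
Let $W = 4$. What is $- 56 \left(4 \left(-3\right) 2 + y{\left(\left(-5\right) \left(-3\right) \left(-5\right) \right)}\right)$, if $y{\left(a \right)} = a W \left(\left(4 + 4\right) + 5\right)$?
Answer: $219744$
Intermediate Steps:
$y{\left(a \right)} = 52 a$ ($y{\left(a \right)} = a 4 \left(\left(4 + 4\right) + 5\right) = 4 a \left(8 + 5\right) = 4 a 13 = 52 a$)
$- 56 \left(4 \left(-3\right) 2 + y{\left(\left(-5\right) \left(-3\right) \left(-5\right) \right)}\right) = - 56 \left(4 \left(-3\right) 2 + 52 \left(-5\right) \left(-3\right) \left(-5\right)\right) = - 56 \left(\left(-12\right) 2 + 52 \cdot 15 \left(-5\right)\right) = - 56 \left(-24 + 52 \left(-75\right)\right) = - 56 \left(-24 - 3900\right) = \left(-56\right) \left(-3924\right) = 219744$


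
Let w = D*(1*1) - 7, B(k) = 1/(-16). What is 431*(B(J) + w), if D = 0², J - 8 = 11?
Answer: -48703/16 ≈ -3043.9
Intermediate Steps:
J = 19 (J = 8 + 11 = 19)
D = 0
B(k) = -1/16
w = -7 (w = 0*(1*1) - 7 = 0*1 - 7 = 0 - 7 = -7)
431*(B(J) + w) = 431*(-1/16 - 7) = 431*(-113/16) = -48703/16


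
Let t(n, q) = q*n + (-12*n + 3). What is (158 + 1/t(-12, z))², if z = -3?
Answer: 836077225/33489 ≈ 24966.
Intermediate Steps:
t(n, q) = 3 - 12*n + n*q (t(n, q) = n*q + (3 - 12*n) = 3 - 12*n + n*q)
(158 + 1/t(-12, z))² = (158 + 1/(3 - 12*(-12) - 12*(-3)))² = (158 + 1/(3 + 144 + 36))² = (158 + 1/183)² = (28915/183)² = 836077225/33489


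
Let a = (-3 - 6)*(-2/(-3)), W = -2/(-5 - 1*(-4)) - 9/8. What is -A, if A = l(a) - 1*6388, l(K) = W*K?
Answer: 25573/4 ≈ 6393.3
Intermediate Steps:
W = 7/8 (W = -2/(-5 + 4) - 9*⅛ = -2/(-1) - 9/8 = -2*(-1) - 9/8 = 2 - 9/8 = 7/8 ≈ 0.87500)
a = -6 (a = -(-18)*(-1)/3 = -9*⅔ = -6)
l(K) = 7*K/8
A = -25573/4 (A = (7/8)*(-6) - 1*6388 = -21/4 - 6388 = -25573/4 ≈ -6393.3)
-A = -1*(-25573/4) = 25573/4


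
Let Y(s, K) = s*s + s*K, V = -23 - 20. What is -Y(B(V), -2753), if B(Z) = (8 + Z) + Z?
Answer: -220818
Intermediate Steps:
V = -43
B(Z) = 8 + 2*Z
Y(s, K) = s**2 + K*s
-Y(B(V), -2753) = -(8 + 2*(-43))*(-2753 + (8 + 2*(-43))) = -(8 - 86)*(-2753 + (8 - 86)) = -(-78)*(-2753 - 78) = -(-78)*(-2831) = -1*220818 = -220818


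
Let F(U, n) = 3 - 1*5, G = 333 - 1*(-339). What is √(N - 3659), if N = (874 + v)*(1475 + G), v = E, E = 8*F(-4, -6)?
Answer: √1838467 ≈ 1355.9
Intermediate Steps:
G = 672 (G = 333 + 339 = 672)
F(U, n) = -2 (F(U, n) = 3 - 5 = -2)
E = -16 (E = 8*(-2) = -16)
v = -16
N = 1842126 (N = (874 - 16)*(1475 + 672) = 858*2147 = 1842126)
√(N - 3659) = √(1842126 - 3659) = √1838467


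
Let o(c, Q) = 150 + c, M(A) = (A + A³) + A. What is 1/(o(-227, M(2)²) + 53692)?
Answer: 1/53615 ≈ 1.8651e-5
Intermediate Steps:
M(A) = A³ + 2*A
1/(o(-227, M(2)²) + 53692) = 1/((150 - 227) + 53692) = 1/(-77 + 53692) = 1/53615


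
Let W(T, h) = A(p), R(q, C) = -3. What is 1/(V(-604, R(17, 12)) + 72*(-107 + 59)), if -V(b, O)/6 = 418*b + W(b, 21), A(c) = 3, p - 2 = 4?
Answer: 1/1511358 ≈ 6.6166e-7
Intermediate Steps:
p = 6 (p = 2 + 4 = 6)
W(T, h) = 3
V(b, O) = -18 - 2508*b (V(b, O) = -6*(418*b + 3) = -6*(3 + 418*b) = -18 - 2508*b)
1/(V(-604, R(17, 12)) + 72*(-107 + 59)) = 1/((-18 - 2508*(-604)) + 72*(-107 + 59)) = 1/((-18 + 1514832) + 72*(-48)) = 1/(1514814 - 3456) = 1/1511358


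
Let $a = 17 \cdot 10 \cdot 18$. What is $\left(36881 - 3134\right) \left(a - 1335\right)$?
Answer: $58213575$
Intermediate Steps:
$a = 3060$ ($a = 170 \cdot 18 = 3060$)
$\left(36881 - 3134\right) \left(a - 1335\right) = \left(36881 - 3134\right) \left(3060 - 1335\right) = 33747 \left(3060 - 1335\right) = 33747 \cdot 1725 = 58213575$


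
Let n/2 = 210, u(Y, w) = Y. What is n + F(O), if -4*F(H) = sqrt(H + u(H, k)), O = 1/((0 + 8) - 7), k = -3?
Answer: 420 - sqrt(2)/4 ≈ 419.65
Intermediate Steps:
n = 420 (n = 2*210 = 420)
O = 1 (O = 1/(8 - 7) = 1/1 = 1)
F(H) = -sqrt(2)*sqrt(H)/4 (F(H) = -sqrt(H + H)/4 = -sqrt(2)*sqrt(H)/4)
n + F(O) = 420 - sqrt(2)*sqrt(1)/4 = 420 - 1/4*sqrt(2)*1 = 420 - sqrt(2)/4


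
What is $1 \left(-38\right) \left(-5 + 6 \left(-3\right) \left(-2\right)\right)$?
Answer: $-1178$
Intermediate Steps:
$1 \left(-38\right) \left(-5 + 6 \left(-3\right) \left(-2\right)\right) = - 38 \left(-5 - -36\right) = - 38 \left(-5 + 36\right) = \left(-38\right) 31 = -1178$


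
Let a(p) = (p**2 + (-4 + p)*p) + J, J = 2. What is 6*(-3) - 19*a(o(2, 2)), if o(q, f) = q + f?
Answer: -360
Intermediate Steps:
o(q, f) = f + q
a(p) = 2 + p**2 + p*(-4 + p) (a(p) = (p**2 + (-4 + p)*p) + 2 = (p**2 + p*(-4 + p)) + 2 = 2 + p**2 + p*(-4 + p))
6*(-3) - 19*a(o(2, 2)) = 6*(-3) - 19*(2 - 4*(2 + 2) + 2*(2 + 2)**2) = -18 - 19*(2 - 4*4 + 2*4**2) = -18 - 19*(2 - 16 + 2*16) = -18 - 19*(2 - 16 + 32) = -18 - 19*18 = -18 - 342 = -360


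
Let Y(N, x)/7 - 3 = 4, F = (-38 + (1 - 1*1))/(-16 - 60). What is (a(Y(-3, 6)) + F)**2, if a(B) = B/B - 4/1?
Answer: 25/4 ≈ 6.2500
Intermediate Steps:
F = 1/2 (F = (-38 + (1 - 1))/(-76) = (-38 + 0)*(-1/76) = -38*(-1/76) = 1/2 ≈ 0.50000)
Y(N, x) = 49 (Y(N, x) = 21 + 7*4 = 21 + 28 = 49)
a(B) = -3 (a(B) = 1 - 4*1 = 1 - 4 = -3)
(a(Y(-3, 6)) + F)**2 = (-3 + 1/2)**2 = (-5/2)**2 = 25/4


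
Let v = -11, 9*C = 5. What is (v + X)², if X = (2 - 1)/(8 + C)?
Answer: 702244/5929 ≈ 118.44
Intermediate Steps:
C = 5/9 (C = (⅑)*5 = 5/9 ≈ 0.55556)
X = 9/77 (X = (2 - 1)/(8 + 5/9) = 1/(77/9) = 1*(9/77) = 9/77 ≈ 0.11688)
(v + X)² = (-11 + 9/77)² = (-838/77)² = 702244/5929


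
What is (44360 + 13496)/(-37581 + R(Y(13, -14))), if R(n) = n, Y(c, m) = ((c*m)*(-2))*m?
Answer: -57856/42677 ≈ -1.3557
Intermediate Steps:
Y(c, m) = -2*c*m² (Y(c, m) = (-2*c*m)*m = -2*c*m²)
(44360 + 13496)/(-37581 + R(Y(13, -14))) = (44360 + 13496)/(-37581 - 2*13*(-14)²) = 57856/(-37581 - 2*13*196) = 57856/(-37581 - 5096) = 57856/(-42677) = 57856*(-1/42677) = -57856/42677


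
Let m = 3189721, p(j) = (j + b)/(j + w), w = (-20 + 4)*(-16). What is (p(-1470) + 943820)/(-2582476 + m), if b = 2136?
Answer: 572898407/368597715 ≈ 1.5543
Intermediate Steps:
w = 256 (w = -16*(-16) = 256)
p(j) = (2136 + j)/(256 + j) (p(j) = (j + 2136)/(j + 256) = (2136 + j)/(256 + j))
(p(-1470) + 943820)/(-2582476 + m) = ((2136 - 1470)/(256 - 1470) + 943820)/(-2582476 + 3189721) = (666/(-1214) + 943820)/607245 = (-1/1214*666 + 943820)*(1/607245) = (-333/607 + 943820)*(1/607245) = (572898407/607)*(1/607245) = 572898407/368597715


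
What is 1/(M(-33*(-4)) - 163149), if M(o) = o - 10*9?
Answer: -1/163107 ≈ -6.1309e-6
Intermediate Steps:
M(o) = -90 + o (M(o) = o - 90 = -90 + o)
1/(M(-33*(-4)) - 163149) = 1/((-90 - 33*(-4)) - 163149) = 1/((-90 + 132) - 163149) = 1/(42 - 163149) = 1/(-163107) = -1/163107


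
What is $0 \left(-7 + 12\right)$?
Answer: $0$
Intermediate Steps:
$0 \left(-7 + 12\right) = 0 \cdot 5 = 0$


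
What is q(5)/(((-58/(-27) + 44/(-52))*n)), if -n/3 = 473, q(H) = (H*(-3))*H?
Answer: 8775/216161 ≈ 0.040595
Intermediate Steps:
q(H) = -3*H**2 (q(H) = (-3*H)*H = -3*H**2)
n = -1419 (n = -3*473 = -1419)
q(5)/(((-58/(-27) + 44/(-52))*n)) = (-3*5**2)/(((-58/(-27) + 44/(-52))*(-1419))) = (-3*25)/(((-58*(-1/27) + 44*(-1/52))*(-1419))) = -75*(-1/(1419*(58/27 - 11/13))) = -75/((457/351)*(-1419)) = -75/(-216161/117) = -75*(-117/216161) = 8775/216161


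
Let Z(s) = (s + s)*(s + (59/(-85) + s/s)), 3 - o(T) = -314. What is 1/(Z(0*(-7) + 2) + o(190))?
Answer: 85/27729 ≈ 0.0030654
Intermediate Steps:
o(T) = 317 (o(T) = 3 - 1*(-314) = 3 + 314 = 317)
Z(s) = 2*s*(26/85 + s) (Z(s) = (2*s)*(s + (59*(-1/85) + 1)) = (2*s)*(s + (-59/85 + 1)) = (2*s)*(s + 26/85) = (2*s)*(26/85 + s) = 2*s*(26/85 + s))
1/(Z(0*(-7) + 2) + o(190)) = 1/(2*(0*(-7) + 2)*(26 + 85*(0*(-7) + 2))/85 + 317) = 1/(2*(0 + 2)*(26 + 85*(0 + 2))/85 + 317) = 1/((2/85)*2*(26 + 85*2) + 317) = 1/((2/85)*2*(26 + 170) + 317) = 1/((2/85)*2*196 + 317) = 1/(784/85 + 317) = 1/(27729/85) = 85/27729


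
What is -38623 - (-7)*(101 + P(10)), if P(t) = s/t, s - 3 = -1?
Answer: -189573/5 ≈ -37915.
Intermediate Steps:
s = 2 (s = 3 - 1 = 2)
P(t) = 2/t
-38623 - (-7)*(101 + P(10)) = -38623 - (-7)*(101 + 2/10) = -38623 - (-7)*(101 + 2*(1/10)) = -38623 - (-7)*(101 + 1/5) = -38623 - (-7)*506/5 = -38623 - 1*(-3542/5) = -38623 + 3542/5 = -189573/5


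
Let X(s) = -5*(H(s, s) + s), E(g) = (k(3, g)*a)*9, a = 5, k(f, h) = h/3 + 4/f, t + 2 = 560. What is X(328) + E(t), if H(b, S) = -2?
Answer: 6800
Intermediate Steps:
t = 558 (t = -2 + 560 = 558)
k(f, h) = 4/f + h/3 (k(f, h) = h*(⅓) + 4/f = h/3 + 4/f = 4/f + h/3)
E(g) = 60 + 15*g (E(g) = ((4/3 + g/3)*5)*9 = (20/3 + 5*g/3)*9 = 60 + 15*g)
X(s) = 10 - 5*s (X(s) = -5*(-2 + s) = 10 - 5*s)
X(328) + E(t) = (10 - 5*328) + (60 + 15*558) = (10 - 1640) + (60 + 8370) = -1630 + 8430 = 6800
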